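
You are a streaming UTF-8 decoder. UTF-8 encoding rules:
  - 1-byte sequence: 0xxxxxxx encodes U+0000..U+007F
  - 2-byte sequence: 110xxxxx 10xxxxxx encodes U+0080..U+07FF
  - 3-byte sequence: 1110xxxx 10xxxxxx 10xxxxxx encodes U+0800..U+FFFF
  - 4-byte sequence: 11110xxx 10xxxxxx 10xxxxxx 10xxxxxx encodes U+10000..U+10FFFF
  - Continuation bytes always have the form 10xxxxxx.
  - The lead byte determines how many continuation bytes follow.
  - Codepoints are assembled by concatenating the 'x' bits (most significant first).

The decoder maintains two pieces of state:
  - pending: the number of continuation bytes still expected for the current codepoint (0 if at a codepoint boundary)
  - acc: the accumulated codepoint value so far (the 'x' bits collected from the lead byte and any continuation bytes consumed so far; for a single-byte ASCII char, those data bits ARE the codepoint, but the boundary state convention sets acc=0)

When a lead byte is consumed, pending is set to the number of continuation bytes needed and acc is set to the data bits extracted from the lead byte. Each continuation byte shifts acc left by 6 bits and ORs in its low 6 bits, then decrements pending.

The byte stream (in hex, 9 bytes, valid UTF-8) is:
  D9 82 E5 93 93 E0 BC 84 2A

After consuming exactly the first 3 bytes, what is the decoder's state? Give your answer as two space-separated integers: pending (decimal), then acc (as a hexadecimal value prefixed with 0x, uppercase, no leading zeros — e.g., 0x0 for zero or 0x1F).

Byte[0]=D9: 2-byte lead. pending=1, acc=0x19
Byte[1]=82: continuation. acc=(acc<<6)|0x02=0x642, pending=0
Byte[2]=E5: 3-byte lead. pending=2, acc=0x5

Answer: 2 0x5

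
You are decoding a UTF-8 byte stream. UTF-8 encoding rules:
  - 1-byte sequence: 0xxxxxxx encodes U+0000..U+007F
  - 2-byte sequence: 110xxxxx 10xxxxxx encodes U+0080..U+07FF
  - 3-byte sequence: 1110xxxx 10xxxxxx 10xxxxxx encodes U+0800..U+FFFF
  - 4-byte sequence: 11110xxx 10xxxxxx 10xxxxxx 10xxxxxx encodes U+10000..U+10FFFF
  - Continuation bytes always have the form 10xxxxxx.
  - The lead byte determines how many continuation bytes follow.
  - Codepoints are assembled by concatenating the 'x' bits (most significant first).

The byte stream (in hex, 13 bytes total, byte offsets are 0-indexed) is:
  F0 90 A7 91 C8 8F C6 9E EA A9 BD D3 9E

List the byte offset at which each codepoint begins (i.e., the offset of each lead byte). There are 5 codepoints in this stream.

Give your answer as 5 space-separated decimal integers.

Answer: 0 4 6 8 11

Derivation:
Byte[0]=F0: 4-byte lead, need 3 cont bytes. acc=0x0
Byte[1]=90: continuation. acc=(acc<<6)|0x10=0x10
Byte[2]=A7: continuation. acc=(acc<<6)|0x27=0x427
Byte[3]=91: continuation. acc=(acc<<6)|0x11=0x109D1
Completed: cp=U+109D1 (starts at byte 0)
Byte[4]=C8: 2-byte lead, need 1 cont bytes. acc=0x8
Byte[5]=8F: continuation. acc=(acc<<6)|0x0F=0x20F
Completed: cp=U+020F (starts at byte 4)
Byte[6]=C6: 2-byte lead, need 1 cont bytes. acc=0x6
Byte[7]=9E: continuation. acc=(acc<<6)|0x1E=0x19E
Completed: cp=U+019E (starts at byte 6)
Byte[8]=EA: 3-byte lead, need 2 cont bytes. acc=0xA
Byte[9]=A9: continuation. acc=(acc<<6)|0x29=0x2A9
Byte[10]=BD: continuation. acc=(acc<<6)|0x3D=0xAA7D
Completed: cp=U+AA7D (starts at byte 8)
Byte[11]=D3: 2-byte lead, need 1 cont bytes. acc=0x13
Byte[12]=9E: continuation. acc=(acc<<6)|0x1E=0x4DE
Completed: cp=U+04DE (starts at byte 11)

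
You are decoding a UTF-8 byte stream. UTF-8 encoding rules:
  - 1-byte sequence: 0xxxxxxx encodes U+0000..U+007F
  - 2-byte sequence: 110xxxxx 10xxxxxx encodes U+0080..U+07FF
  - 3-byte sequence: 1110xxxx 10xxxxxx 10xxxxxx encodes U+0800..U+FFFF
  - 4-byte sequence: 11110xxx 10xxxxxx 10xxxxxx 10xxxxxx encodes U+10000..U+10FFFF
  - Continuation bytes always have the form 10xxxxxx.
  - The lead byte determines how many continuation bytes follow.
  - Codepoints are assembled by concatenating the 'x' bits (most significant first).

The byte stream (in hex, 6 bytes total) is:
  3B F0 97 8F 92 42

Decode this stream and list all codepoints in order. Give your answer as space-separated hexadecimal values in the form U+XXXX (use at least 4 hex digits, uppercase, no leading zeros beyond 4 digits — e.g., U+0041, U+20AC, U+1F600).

Answer: U+003B U+173D2 U+0042

Derivation:
Byte[0]=3B: 1-byte ASCII. cp=U+003B
Byte[1]=F0: 4-byte lead, need 3 cont bytes. acc=0x0
Byte[2]=97: continuation. acc=(acc<<6)|0x17=0x17
Byte[3]=8F: continuation. acc=(acc<<6)|0x0F=0x5CF
Byte[4]=92: continuation. acc=(acc<<6)|0x12=0x173D2
Completed: cp=U+173D2 (starts at byte 1)
Byte[5]=42: 1-byte ASCII. cp=U+0042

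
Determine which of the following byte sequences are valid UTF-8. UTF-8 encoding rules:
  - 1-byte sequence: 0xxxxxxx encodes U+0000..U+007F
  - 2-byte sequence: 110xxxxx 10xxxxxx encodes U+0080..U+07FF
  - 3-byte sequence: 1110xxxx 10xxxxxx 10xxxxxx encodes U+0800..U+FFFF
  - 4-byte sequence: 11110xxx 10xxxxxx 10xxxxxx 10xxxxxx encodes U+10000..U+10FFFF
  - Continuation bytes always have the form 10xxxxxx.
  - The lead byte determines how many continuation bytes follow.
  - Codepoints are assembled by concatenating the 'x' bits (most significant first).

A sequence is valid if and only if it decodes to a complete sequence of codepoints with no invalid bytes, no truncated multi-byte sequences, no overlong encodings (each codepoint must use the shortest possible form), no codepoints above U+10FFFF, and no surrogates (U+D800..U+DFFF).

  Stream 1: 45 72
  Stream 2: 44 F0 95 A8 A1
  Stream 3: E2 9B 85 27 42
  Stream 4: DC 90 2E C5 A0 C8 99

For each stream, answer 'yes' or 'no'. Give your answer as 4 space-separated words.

Answer: yes yes yes yes

Derivation:
Stream 1: decodes cleanly. VALID
Stream 2: decodes cleanly. VALID
Stream 3: decodes cleanly. VALID
Stream 4: decodes cleanly. VALID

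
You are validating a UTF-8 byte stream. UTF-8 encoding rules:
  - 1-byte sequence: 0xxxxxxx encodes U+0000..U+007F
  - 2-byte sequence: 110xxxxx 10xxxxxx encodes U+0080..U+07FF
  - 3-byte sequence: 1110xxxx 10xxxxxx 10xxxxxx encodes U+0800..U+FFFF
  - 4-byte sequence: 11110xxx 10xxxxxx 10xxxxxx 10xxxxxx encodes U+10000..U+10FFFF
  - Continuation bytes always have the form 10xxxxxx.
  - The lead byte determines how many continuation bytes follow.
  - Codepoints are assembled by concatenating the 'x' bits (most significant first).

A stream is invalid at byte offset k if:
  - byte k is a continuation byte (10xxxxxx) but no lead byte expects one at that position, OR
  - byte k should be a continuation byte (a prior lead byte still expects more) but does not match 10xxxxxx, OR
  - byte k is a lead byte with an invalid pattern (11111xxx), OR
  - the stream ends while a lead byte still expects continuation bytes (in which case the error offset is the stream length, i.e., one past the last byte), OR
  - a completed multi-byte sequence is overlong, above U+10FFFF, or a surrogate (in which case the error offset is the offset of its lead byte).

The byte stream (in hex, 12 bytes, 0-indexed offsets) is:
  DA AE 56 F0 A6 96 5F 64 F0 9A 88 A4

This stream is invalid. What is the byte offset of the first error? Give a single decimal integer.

Answer: 6

Derivation:
Byte[0]=DA: 2-byte lead, need 1 cont bytes. acc=0x1A
Byte[1]=AE: continuation. acc=(acc<<6)|0x2E=0x6AE
Completed: cp=U+06AE (starts at byte 0)
Byte[2]=56: 1-byte ASCII. cp=U+0056
Byte[3]=F0: 4-byte lead, need 3 cont bytes. acc=0x0
Byte[4]=A6: continuation. acc=(acc<<6)|0x26=0x26
Byte[5]=96: continuation. acc=(acc<<6)|0x16=0x996
Byte[6]=5F: expected 10xxxxxx continuation. INVALID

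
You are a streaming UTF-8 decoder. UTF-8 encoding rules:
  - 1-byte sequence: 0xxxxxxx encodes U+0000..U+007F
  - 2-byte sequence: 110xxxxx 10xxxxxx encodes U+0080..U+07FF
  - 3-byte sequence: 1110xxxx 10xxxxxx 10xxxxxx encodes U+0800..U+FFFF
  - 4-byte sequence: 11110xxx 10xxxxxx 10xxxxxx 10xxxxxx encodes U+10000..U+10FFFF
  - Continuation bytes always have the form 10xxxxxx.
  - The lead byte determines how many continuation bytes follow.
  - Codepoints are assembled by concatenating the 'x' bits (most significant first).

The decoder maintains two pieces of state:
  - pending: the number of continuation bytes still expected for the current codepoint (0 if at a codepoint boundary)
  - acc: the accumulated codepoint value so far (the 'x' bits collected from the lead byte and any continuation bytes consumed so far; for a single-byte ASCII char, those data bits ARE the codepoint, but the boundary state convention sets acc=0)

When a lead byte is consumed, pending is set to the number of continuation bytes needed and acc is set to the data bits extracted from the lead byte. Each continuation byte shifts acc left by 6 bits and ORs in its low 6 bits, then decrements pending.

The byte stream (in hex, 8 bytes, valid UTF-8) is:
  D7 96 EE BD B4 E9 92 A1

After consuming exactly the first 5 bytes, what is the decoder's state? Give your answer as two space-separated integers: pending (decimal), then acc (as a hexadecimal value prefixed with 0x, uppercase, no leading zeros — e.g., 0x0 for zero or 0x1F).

Byte[0]=D7: 2-byte lead. pending=1, acc=0x17
Byte[1]=96: continuation. acc=(acc<<6)|0x16=0x5D6, pending=0
Byte[2]=EE: 3-byte lead. pending=2, acc=0xE
Byte[3]=BD: continuation. acc=(acc<<6)|0x3D=0x3BD, pending=1
Byte[4]=B4: continuation. acc=(acc<<6)|0x34=0xEF74, pending=0

Answer: 0 0xEF74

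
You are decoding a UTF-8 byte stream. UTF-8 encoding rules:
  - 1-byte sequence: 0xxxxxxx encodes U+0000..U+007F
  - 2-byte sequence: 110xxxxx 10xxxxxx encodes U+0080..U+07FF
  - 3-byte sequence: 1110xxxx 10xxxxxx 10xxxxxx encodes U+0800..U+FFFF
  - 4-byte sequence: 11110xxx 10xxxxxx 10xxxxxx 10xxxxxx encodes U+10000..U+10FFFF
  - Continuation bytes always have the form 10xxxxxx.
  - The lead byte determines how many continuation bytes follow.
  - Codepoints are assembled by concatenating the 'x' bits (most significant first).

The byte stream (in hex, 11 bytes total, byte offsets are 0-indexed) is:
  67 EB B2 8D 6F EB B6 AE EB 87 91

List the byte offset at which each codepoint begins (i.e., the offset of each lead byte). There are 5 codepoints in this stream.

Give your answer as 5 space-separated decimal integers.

Byte[0]=67: 1-byte ASCII. cp=U+0067
Byte[1]=EB: 3-byte lead, need 2 cont bytes. acc=0xB
Byte[2]=B2: continuation. acc=(acc<<6)|0x32=0x2F2
Byte[3]=8D: continuation. acc=(acc<<6)|0x0D=0xBC8D
Completed: cp=U+BC8D (starts at byte 1)
Byte[4]=6F: 1-byte ASCII. cp=U+006F
Byte[5]=EB: 3-byte lead, need 2 cont bytes. acc=0xB
Byte[6]=B6: continuation. acc=(acc<<6)|0x36=0x2F6
Byte[7]=AE: continuation. acc=(acc<<6)|0x2E=0xBDAE
Completed: cp=U+BDAE (starts at byte 5)
Byte[8]=EB: 3-byte lead, need 2 cont bytes. acc=0xB
Byte[9]=87: continuation. acc=(acc<<6)|0x07=0x2C7
Byte[10]=91: continuation. acc=(acc<<6)|0x11=0xB1D1
Completed: cp=U+B1D1 (starts at byte 8)

Answer: 0 1 4 5 8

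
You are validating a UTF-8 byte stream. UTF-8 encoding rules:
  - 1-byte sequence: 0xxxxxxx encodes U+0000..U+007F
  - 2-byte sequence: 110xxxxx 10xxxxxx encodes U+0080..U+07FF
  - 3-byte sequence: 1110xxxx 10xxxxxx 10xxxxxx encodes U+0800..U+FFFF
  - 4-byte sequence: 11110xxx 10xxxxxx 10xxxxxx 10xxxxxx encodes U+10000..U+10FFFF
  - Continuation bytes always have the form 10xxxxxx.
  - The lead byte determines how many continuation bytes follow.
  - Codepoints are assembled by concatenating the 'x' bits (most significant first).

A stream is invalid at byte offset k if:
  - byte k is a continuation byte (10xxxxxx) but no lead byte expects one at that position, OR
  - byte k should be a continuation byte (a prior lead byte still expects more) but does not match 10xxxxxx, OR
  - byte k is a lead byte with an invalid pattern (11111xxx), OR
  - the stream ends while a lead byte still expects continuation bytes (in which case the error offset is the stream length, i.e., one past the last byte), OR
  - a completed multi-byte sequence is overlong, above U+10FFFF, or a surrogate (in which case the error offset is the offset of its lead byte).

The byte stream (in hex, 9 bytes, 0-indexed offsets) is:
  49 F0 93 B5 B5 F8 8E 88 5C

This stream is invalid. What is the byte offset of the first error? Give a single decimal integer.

Answer: 5

Derivation:
Byte[0]=49: 1-byte ASCII. cp=U+0049
Byte[1]=F0: 4-byte lead, need 3 cont bytes. acc=0x0
Byte[2]=93: continuation. acc=(acc<<6)|0x13=0x13
Byte[3]=B5: continuation. acc=(acc<<6)|0x35=0x4F5
Byte[4]=B5: continuation. acc=(acc<<6)|0x35=0x13D75
Completed: cp=U+13D75 (starts at byte 1)
Byte[5]=F8: INVALID lead byte (not 0xxx/110x/1110/11110)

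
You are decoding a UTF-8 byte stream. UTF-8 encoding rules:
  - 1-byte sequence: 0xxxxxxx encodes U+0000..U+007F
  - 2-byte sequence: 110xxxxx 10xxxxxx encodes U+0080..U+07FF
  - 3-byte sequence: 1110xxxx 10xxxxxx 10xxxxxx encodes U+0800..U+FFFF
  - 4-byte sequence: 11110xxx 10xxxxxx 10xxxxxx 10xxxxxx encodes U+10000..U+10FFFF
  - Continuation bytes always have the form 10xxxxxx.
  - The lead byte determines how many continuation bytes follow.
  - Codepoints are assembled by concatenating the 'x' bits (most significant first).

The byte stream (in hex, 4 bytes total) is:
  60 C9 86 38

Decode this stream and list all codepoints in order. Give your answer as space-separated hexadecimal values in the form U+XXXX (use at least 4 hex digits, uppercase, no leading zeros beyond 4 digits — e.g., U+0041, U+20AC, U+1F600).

Byte[0]=60: 1-byte ASCII. cp=U+0060
Byte[1]=C9: 2-byte lead, need 1 cont bytes. acc=0x9
Byte[2]=86: continuation. acc=(acc<<6)|0x06=0x246
Completed: cp=U+0246 (starts at byte 1)
Byte[3]=38: 1-byte ASCII. cp=U+0038

Answer: U+0060 U+0246 U+0038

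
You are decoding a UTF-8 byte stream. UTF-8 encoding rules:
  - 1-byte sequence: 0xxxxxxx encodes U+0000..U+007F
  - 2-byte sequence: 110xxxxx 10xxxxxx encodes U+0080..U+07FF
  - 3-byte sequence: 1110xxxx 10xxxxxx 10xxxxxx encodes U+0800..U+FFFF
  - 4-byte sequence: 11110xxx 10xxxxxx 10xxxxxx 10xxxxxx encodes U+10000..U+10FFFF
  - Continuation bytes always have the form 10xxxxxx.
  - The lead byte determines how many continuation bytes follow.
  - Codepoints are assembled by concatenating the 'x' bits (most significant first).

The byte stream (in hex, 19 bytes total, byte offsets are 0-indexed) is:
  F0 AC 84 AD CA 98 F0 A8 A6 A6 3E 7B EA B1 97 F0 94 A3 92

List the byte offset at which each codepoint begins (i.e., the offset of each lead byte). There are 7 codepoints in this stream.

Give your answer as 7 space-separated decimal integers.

Answer: 0 4 6 10 11 12 15

Derivation:
Byte[0]=F0: 4-byte lead, need 3 cont bytes. acc=0x0
Byte[1]=AC: continuation. acc=(acc<<6)|0x2C=0x2C
Byte[2]=84: continuation. acc=(acc<<6)|0x04=0xB04
Byte[3]=AD: continuation. acc=(acc<<6)|0x2D=0x2C12D
Completed: cp=U+2C12D (starts at byte 0)
Byte[4]=CA: 2-byte lead, need 1 cont bytes. acc=0xA
Byte[5]=98: continuation. acc=(acc<<6)|0x18=0x298
Completed: cp=U+0298 (starts at byte 4)
Byte[6]=F0: 4-byte lead, need 3 cont bytes. acc=0x0
Byte[7]=A8: continuation. acc=(acc<<6)|0x28=0x28
Byte[8]=A6: continuation. acc=(acc<<6)|0x26=0xA26
Byte[9]=A6: continuation. acc=(acc<<6)|0x26=0x289A6
Completed: cp=U+289A6 (starts at byte 6)
Byte[10]=3E: 1-byte ASCII. cp=U+003E
Byte[11]=7B: 1-byte ASCII. cp=U+007B
Byte[12]=EA: 3-byte lead, need 2 cont bytes. acc=0xA
Byte[13]=B1: continuation. acc=(acc<<6)|0x31=0x2B1
Byte[14]=97: continuation. acc=(acc<<6)|0x17=0xAC57
Completed: cp=U+AC57 (starts at byte 12)
Byte[15]=F0: 4-byte lead, need 3 cont bytes. acc=0x0
Byte[16]=94: continuation. acc=(acc<<6)|0x14=0x14
Byte[17]=A3: continuation. acc=(acc<<6)|0x23=0x523
Byte[18]=92: continuation. acc=(acc<<6)|0x12=0x148D2
Completed: cp=U+148D2 (starts at byte 15)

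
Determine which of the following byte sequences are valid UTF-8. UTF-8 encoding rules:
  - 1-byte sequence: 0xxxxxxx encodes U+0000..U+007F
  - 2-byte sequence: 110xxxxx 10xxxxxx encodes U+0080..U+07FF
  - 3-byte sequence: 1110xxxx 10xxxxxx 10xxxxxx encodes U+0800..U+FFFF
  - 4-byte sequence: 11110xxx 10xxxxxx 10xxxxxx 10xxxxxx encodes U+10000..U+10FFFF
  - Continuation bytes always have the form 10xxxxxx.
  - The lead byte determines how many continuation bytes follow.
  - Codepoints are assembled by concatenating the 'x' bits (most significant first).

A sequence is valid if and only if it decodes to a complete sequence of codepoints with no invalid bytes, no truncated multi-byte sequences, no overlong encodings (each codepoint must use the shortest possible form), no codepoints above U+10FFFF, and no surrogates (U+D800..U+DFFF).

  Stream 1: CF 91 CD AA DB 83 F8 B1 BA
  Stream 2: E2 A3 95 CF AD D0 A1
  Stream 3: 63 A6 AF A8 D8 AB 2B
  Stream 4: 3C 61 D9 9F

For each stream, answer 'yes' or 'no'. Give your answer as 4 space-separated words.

Answer: no yes no yes

Derivation:
Stream 1: error at byte offset 6. INVALID
Stream 2: decodes cleanly. VALID
Stream 3: error at byte offset 1. INVALID
Stream 4: decodes cleanly. VALID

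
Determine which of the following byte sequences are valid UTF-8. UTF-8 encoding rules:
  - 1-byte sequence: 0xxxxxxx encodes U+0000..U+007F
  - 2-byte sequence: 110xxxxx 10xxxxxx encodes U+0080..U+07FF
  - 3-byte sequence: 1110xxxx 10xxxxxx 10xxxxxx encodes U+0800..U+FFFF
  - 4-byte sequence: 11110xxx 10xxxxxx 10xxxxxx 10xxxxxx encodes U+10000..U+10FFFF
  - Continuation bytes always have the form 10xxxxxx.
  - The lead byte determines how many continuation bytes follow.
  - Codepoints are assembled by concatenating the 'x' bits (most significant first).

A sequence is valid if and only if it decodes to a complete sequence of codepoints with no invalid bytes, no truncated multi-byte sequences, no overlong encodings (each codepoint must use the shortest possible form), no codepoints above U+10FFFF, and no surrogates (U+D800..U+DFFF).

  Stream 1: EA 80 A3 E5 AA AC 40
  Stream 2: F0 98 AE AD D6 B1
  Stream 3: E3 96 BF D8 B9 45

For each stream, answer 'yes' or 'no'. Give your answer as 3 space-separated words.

Answer: yes yes yes

Derivation:
Stream 1: decodes cleanly. VALID
Stream 2: decodes cleanly. VALID
Stream 3: decodes cleanly. VALID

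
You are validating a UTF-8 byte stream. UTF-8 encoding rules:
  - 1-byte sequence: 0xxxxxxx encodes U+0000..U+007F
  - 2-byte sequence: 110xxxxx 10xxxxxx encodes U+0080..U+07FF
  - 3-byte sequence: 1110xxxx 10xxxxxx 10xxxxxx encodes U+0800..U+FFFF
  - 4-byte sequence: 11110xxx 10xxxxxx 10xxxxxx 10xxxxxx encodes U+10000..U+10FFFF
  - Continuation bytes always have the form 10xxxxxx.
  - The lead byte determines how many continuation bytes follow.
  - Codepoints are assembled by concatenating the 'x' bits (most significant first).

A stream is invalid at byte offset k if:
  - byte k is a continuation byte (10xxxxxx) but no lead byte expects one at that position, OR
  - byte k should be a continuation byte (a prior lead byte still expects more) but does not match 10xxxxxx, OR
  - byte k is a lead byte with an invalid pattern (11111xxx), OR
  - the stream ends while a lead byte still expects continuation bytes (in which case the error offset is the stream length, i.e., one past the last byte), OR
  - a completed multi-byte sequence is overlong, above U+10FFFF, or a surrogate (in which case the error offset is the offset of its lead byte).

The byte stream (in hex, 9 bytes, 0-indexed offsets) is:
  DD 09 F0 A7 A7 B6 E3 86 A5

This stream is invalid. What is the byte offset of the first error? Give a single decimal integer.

Answer: 1

Derivation:
Byte[0]=DD: 2-byte lead, need 1 cont bytes. acc=0x1D
Byte[1]=09: expected 10xxxxxx continuation. INVALID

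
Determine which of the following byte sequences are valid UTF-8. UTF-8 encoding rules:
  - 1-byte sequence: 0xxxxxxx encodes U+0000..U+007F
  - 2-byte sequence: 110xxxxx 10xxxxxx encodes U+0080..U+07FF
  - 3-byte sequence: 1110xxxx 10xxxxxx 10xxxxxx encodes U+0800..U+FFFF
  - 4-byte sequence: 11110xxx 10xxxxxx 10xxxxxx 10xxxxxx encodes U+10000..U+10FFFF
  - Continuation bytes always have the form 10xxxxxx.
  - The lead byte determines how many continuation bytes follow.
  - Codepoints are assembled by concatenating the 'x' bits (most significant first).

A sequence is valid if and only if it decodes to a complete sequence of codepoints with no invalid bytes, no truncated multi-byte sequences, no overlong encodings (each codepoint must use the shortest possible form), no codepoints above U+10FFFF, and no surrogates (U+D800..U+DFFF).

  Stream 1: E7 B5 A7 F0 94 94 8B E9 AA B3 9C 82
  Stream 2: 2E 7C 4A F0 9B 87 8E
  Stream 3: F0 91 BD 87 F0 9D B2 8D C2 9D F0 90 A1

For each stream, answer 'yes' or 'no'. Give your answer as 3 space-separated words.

Answer: no yes no

Derivation:
Stream 1: error at byte offset 10. INVALID
Stream 2: decodes cleanly. VALID
Stream 3: error at byte offset 13. INVALID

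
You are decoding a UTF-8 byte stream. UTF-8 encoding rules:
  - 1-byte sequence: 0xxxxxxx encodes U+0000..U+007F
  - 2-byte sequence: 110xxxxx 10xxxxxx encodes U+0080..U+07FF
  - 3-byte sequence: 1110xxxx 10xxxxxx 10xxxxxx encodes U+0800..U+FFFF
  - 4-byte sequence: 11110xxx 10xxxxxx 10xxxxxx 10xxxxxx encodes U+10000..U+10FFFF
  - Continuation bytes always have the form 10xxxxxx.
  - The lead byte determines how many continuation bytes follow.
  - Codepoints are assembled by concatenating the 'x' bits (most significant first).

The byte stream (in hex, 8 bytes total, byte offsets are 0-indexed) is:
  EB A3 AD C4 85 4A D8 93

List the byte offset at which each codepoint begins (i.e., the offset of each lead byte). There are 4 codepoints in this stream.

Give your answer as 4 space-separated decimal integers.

Answer: 0 3 5 6

Derivation:
Byte[0]=EB: 3-byte lead, need 2 cont bytes. acc=0xB
Byte[1]=A3: continuation. acc=(acc<<6)|0x23=0x2E3
Byte[2]=AD: continuation. acc=(acc<<6)|0x2D=0xB8ED
Completed: cp=U+B8ED (starts at byte 0)
Byte[3]=C4: 2-byte lead, need 1 cont bytes. acc=0x4
Byte[4]=85: continuation. acc=(acc<<6)|0x05=0x105
Completed: cp=U+0105 (starts at byte 3)
Byte[5]=4A: 1-byte ASCII. cp=U+004A
Byte[6]=D8: 2-byte lead, need 1 cont bytes. acc=0x18
Byte[7]=93: continuation. acc=(acc<<6)|0x13=0x613
Completed: cp=U+0613 (starts at byte 6)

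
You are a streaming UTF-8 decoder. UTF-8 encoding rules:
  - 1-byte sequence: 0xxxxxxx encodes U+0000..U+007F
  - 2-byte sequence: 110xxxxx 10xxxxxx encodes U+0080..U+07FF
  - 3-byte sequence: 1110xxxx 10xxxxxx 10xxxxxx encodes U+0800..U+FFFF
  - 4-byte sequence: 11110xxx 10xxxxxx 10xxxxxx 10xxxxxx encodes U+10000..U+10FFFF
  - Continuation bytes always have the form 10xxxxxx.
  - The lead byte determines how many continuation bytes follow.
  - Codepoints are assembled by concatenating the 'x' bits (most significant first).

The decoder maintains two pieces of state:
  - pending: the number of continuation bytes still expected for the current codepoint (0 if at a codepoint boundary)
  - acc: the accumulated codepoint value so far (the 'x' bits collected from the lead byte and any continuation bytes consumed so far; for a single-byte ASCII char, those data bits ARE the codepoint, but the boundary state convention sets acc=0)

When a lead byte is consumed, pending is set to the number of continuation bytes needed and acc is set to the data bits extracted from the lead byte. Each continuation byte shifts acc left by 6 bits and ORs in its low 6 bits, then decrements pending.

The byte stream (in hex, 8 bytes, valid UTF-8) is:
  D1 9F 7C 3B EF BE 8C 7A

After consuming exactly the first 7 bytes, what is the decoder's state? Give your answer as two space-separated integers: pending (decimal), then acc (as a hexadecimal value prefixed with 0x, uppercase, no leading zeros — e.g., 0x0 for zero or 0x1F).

Answer: 0 0xFF8C

Derivation:
Byte[0]=D1: 2-byte lead. pending=1, acc=0x11
Byte[1]=9F: continuation. acc=(acc<<6)|0x1F=0x45F, pending=0
Byte[2]=7C: 1-byte. pending=0, acc=0x0
Byte[3]=3B: 1-byte. pending=0, acc=0x0
Byte[4]=EF: 3-byte lead. pending=2, acc=0xF
Byte[5]=BE: continuation. acc=(acc<<6)|0x3E=0x3FE, pending=1
Byte[6]=8C: continuation. acc=(acc<<6)|0x0C=0xFF8C, pending=0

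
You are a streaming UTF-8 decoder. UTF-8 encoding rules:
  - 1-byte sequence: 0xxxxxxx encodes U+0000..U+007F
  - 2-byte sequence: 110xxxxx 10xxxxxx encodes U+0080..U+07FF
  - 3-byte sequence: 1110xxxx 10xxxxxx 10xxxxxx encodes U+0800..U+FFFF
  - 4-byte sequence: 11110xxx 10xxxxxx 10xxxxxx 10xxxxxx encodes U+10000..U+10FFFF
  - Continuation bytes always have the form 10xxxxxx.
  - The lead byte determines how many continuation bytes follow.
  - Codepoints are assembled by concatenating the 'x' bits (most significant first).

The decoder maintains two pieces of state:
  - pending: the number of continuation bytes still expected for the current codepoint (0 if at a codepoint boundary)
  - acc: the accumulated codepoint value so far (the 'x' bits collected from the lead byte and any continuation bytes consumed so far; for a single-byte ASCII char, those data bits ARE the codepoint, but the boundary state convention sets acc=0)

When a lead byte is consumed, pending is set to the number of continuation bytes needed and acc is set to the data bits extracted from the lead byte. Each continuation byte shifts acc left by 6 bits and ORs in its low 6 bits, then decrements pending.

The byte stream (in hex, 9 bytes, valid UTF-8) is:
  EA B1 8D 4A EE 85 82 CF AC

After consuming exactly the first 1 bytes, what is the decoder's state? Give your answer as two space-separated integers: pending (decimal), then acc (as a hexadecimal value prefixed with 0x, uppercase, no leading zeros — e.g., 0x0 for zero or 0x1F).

Answer: 2 0xA

Derivation:
Byte[0]=EA: 3-byte lead. pending=2, acc=0xA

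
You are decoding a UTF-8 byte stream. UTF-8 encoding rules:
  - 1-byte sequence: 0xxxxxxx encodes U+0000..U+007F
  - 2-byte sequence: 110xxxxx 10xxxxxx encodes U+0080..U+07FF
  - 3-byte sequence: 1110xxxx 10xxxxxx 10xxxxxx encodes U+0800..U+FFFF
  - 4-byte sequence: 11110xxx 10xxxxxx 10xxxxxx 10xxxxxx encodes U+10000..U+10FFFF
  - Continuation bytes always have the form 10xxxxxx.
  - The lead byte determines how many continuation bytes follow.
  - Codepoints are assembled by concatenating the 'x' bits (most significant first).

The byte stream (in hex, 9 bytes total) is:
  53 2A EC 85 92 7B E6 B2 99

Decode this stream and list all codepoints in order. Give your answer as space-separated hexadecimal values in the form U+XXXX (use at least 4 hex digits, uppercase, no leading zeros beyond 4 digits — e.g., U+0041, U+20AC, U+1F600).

Answer: U+0053 U+002A U+C152 U+007B U+6C99

Derivation:
Byte[0]=53: 1-byte ASCII. cp=U+0053
Byte[1]=2A: 1-byte ASCII. cp=U+002A
Byte[2]=EC: 3-byte lead, need 2 cont bytes. acc=0xC
Byte[3]=85: continuation. acc=(acc<<6)|0x05=0x305
Byte[4]=92: continuation. acc=(acc<<6)|0x12=0xC152
Completed: cp=U+C152 (starts at byte 2)
Byte[5]=7B: 1-byte ASCII. cp=U+007B
Byte[6]=E6: 3-byte lead, need 2 cont bytes. acc=0x6
Byte[7]=B2: continuation. acc=(acc<<6)|0x32=0x1B2
Byte[8]=99: continuation. acc=(acc<<6)|0x19=0x6C99
Completed: cp=U+6C99 (starts at byte 6)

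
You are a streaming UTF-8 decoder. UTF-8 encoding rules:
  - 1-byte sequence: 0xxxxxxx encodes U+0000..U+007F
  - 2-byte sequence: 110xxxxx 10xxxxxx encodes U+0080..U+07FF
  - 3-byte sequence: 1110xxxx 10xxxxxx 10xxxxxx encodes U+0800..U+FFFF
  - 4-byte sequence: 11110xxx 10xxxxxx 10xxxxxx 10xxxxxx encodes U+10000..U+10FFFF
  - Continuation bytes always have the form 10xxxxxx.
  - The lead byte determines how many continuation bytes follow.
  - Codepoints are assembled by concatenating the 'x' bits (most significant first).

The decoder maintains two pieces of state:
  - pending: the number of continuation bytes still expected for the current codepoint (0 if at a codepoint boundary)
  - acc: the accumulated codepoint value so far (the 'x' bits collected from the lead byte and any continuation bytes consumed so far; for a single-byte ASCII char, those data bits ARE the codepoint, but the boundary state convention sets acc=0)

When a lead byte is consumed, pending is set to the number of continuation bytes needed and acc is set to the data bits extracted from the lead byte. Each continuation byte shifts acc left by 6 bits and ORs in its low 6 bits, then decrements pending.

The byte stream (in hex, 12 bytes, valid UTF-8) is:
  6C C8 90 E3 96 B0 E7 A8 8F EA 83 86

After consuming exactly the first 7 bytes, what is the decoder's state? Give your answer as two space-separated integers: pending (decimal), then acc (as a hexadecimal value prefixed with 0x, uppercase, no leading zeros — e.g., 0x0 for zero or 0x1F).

Byte[0]=6C: 1-byte. pending=0, acc=0x0
Byte[1]=C8: 2-byte lead. pending=1, acc=0x8
Byte[2]=90: continuation. acc=(acc<<6)|0x10=0x210, pending=0
Byte[3]=E3: 3-byte lead. pending=2, acc=0x3
Byte[4]=96: continuation. acc=(acc<<6)|0x16=0xD6, pending=1
Byte[5]=B0: continuation. acc=(acc<<6)|0x30=0x35B0, pending=0
Byte[6]=E7: 3-byte lead. pending=2, acc=0x7

Answer: 2 0x7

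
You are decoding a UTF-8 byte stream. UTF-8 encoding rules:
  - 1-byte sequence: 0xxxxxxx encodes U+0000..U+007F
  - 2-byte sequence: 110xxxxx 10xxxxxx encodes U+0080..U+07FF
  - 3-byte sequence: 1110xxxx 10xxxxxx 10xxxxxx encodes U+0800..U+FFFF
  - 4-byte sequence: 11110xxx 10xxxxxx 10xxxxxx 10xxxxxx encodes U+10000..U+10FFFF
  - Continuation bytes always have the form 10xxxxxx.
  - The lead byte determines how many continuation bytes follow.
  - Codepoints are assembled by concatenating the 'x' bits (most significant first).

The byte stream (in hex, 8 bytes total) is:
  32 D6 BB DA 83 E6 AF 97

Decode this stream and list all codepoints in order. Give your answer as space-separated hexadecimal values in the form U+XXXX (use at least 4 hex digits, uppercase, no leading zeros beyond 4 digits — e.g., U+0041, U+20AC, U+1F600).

Byte[0]=32: 1-byte ASCII. cp=U+0032
Byte[1]=D6: 2-byte lead, need 1 cont bytes. acc=0x16
Byte[2]=BB: continuation. acc=(acc<<6)|0x3B=0x5BB
Completed: cp=U+05BB (starts at byte 1)
Byte[3]=DA: 2-byte lead, need 1 cont bytes. acc=0x1A
Byte[4]=83: continuation. acc=(acc<<6)|0x03=0x683
Completed: cp=U+0683 (starts at byte 3)
Byte[5]=E6: 3-byte lead, need 2 cont bytes. acc=0x6
Byte[6]=AF: continuation. acc=(acc<<6)|0x2F=0x1AF
Byte[7]=97: continuation. acc=(acc<<6)|0x17=0x6BD7
Completed: cp=U+6BD7 (starts at byte 5)

Answer: U+0032 U+05BB U+0683 U+6BD7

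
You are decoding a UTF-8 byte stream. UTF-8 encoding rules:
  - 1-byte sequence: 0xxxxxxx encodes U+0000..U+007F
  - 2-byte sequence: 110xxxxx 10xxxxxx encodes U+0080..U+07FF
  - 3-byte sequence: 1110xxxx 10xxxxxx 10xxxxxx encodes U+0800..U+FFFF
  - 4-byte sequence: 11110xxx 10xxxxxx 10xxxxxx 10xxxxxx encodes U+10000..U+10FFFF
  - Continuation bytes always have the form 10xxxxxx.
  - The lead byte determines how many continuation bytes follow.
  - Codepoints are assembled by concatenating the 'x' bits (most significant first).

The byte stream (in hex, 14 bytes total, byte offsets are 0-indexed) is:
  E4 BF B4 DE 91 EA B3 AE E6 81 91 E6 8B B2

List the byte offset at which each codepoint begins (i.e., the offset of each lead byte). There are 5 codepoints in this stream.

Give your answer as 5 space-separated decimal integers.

Answer: 0 3 5 8 11

Derivation:
Byte[0]=E4: 3-byte lead, need 2 cont bytes. acc=0x4
Byte[1]=BF: continuation. acc=(acc<<6)|0x3F=0x13F
Byte[2]=B4: continuation. acc=(acc<<6)|0x34=0x4FF4
Completed: cp=U+4FF4 (starts at byte 0)
Byte[3]=DE: 2-byte lead, need 1 cont bytes. acc=0x1E
Byte[4]=91: continuation. acc=(acc<<6)|0x11=0x791
Completed: cp=U+0791 (starts at byte 3)
Byte[5]=EA: 3-byte lead, need 2 cont bytes. acc=0xA
Byte[6]=B3: continuation. acc=(acc<<6)|0x33=0x2B3
Byte[7]=AE: continuation. acc=(acc<<6)|0x2E=0xACEE
Completed: cp=U+ACEE (starts at byte 5)
Byte[8]=E6: 3-byte lead, need 2 cont bytes. acc=0x6
Byte[9]=81: continuation. acc=(acc<<6)|0x01=0x181
Byte[10]=91: continuation. acc=(acc<<6)|0x11=0x6051
Completed: cp=U+6051 (starts at byte 8)
Byte[11]=E6: 3-byte lead, need 2 cont bytes. acc=0x6
Byte[12]=8B: continuation. acc=(acc<<6)|0x0B=0x18B
Byte[13]=B2: continuation. acc=(acc<<6)|0x32=0x62F2
Completed: cp=U+62F2 (starts at byte 11)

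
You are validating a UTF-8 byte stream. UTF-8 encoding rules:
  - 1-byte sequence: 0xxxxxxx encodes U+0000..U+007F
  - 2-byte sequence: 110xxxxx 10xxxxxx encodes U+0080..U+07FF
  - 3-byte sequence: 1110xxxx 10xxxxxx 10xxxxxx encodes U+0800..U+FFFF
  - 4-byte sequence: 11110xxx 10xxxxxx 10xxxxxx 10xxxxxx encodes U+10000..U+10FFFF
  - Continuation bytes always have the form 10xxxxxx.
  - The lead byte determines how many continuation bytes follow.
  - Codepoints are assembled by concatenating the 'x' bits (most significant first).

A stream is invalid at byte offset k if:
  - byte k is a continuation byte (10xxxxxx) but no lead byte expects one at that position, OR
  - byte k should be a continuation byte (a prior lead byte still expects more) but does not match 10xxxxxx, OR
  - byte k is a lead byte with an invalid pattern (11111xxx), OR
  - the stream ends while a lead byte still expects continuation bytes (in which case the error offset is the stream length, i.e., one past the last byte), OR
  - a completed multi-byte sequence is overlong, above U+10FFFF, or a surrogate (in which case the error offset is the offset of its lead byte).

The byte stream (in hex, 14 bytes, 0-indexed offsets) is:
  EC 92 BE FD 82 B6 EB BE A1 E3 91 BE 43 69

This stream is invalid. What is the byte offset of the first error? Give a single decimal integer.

Byte[0]=EC: 3-byte lead, need 2 cont bytes. acc=0xC
Byte[1]=92: continuation. acc=(acc<<6)|0x12=0x312
Byte[2]=BE: continuation. acc=(acc<<6)|0x3E=0xC4BE
Completed: cp=U+C4BE (starts at byte 0)
Byte[3]=FD: INVALID lead byte (not 0xxx/110x/1110/11110)

Answer: 3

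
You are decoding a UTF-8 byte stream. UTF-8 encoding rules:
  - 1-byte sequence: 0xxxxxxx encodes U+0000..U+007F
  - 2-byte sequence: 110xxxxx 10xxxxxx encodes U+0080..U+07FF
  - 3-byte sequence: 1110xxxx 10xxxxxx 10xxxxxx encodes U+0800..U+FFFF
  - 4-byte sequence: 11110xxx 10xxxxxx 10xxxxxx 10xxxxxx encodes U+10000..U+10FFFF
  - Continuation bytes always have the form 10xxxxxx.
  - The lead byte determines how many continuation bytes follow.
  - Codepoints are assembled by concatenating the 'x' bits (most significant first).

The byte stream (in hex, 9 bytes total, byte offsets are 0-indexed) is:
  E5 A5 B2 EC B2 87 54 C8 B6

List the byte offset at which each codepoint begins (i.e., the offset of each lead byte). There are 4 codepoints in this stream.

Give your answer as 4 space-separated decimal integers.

Byte[0]=E5: 3-byte lead, need 2 cont bytes. acc=0x5
Byte[1]=A5: continuation. acc=(acc<<6)|0x25=0x165
Byte[2]=B2: continuation. acc=(acc<<6)|0x32=0x5972
Completed: cp=U+5972 (starts at byte 0)
Byte[3]=EC: 3-byte lead, need 2 cont bytes. acc=0xC
Byte[4]=B2: continuation. acc=(acc<<6)|0x32=0x332
Byte[5]=87: continuation. acc=(acc<<6)|0x07=0xCC87
Completed: cp=U+CC87 (starts at byte 3)
Byte[6]=54: 1-byte ASCII. cp=U+0054
Byte[7]=C8: 2-byte lead, need 1 cont bytes. acc=0x8
Byte[8]=B6: continuation. acc=(acc<<6)|0x36=0x236
Completed: cp=U+0236 (starts at byte 7)

Answer: 0 3 6 7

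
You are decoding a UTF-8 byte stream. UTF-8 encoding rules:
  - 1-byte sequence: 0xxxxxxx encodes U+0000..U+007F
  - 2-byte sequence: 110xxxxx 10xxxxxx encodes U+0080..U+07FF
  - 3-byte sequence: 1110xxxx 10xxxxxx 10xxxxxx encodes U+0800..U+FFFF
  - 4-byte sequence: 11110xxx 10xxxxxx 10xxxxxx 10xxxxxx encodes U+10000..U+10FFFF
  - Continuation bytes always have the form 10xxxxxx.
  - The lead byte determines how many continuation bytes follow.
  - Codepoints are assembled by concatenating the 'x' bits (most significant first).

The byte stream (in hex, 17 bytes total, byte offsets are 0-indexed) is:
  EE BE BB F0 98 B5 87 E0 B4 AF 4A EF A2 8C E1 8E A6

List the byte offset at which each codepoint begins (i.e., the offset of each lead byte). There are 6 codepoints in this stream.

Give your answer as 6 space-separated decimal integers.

Answer: 0 3 7 10 11 14

Derivation:
Byte[0]=EE: 3-byte lead, need 2 cont bytes. acc=0xE
Byte[1]=BE: continuation. acc=(acc<<6)|0x3E=0x3BE
Byte[2]=BB: continuation. acc=(acc<<6)|0x3B=0xEFBB
Completed: cp=U+EFBB (starts at byte 0)
Byte[3]=F0: 4-byte lead, need 3 cont bytes. acc=0x0
Byte[4]=98: continuation. acc=(acc<<6)|0x18=0x18
Byte[5]=B5: continuation. acc=(acc<<6)|0x35=0x635
Byte[6]=87: continuation. acc=(acc<<6)|0x07=0x18D47
Completed: cp=U+18D47 (starts at byte 3)
Byte[7]=E0: 3-byte lead, need 2 cont bytes. acc=0x0
Byte[8]=B4: continuation. acc=(acc<<6)|0x34=0x34
Byte[9]=AF: continuation. acc=(acc<<6)|0x2F=0xD2F
Completed: cp=U+0D2F (starts at byte 7)
Byte[10]=4A: 1-byte ASCII. cp=U+004A
Byte[11]=EF: 3-byte lead, need 2 cont bytes. acc=0xF
Byte[12]=A2: continuation. acc=(acc<<6)|0x22=0x3E2
Byte[13]=8C: continuation. acc=(acc<<6)|0x0C=0xF88C
Completed: cp=U+F88C (starts at byte 11)
Byte[14]=E1: 3-byte lead, need 2 cont bytes. acc=0x1
Byte[15]=8E: continuation. acc=(acc<<6)|0x0E=0x4E
Byte[16]=A6: continuation. acc=(acc<<6)|0x26=0x13A6
Completed: cp=U+13A6 (starts at byte 14)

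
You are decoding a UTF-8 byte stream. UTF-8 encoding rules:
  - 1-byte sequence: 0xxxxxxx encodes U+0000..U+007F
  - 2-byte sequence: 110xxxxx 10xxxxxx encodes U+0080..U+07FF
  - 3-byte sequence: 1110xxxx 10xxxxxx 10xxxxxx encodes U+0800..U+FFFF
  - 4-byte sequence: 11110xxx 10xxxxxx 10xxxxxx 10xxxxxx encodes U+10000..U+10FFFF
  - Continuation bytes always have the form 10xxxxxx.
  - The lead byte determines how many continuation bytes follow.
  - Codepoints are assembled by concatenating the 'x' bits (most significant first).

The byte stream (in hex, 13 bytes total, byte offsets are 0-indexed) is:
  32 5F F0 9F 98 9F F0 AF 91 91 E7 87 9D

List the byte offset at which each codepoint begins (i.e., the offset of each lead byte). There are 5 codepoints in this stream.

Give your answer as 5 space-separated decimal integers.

Byte[0]=32: 1-byte ASCII. cp=U+0032
Byte[1]=5F: 1-byte ASCII. cp=U+005F
Byte[2]=F0: 4-byte lead, need 3 cont bytes. acc=0x0
Byte[3]=9F: continuation. acc=(acc<<6)|0x1F=0x1F
Byte[4]=98: continuation. acc=(acc<<6)|0x18=0x7D8
Byte[5]=9F: continuation. acc=(acc<<6)|0x1F=0x1F61F
Completed: cp=U+1F61F (starts at byte 2)
Byte[6]=F0: 4-byte lead, need 3 cont bytes. acc=0x0
Byte[7]=AF: continuation. acc=(acc<<6)|0x2F=0x2F
Byte[8]=91: continuation. acc=(acc<<6)|0x11=0xBD1
Byte[9]=91: continuation. acc=(acc<<6)|0x11=0x2F451
Completed: cp=U+2F451 (starts at byte 6)
Byte[10]=E7: 3-byte lead, need 2 cont bytes. acc=0x7
Byte[11]=87: continuation. acc=(acc<<6)|0x07=0x1C7
Byte[12]=9D: continuation. acc=(acc<<6)|0x1D=0x71DD
Completed: cp=U+71DD (starts at byte 10)

Answer: 0 1 2 6 10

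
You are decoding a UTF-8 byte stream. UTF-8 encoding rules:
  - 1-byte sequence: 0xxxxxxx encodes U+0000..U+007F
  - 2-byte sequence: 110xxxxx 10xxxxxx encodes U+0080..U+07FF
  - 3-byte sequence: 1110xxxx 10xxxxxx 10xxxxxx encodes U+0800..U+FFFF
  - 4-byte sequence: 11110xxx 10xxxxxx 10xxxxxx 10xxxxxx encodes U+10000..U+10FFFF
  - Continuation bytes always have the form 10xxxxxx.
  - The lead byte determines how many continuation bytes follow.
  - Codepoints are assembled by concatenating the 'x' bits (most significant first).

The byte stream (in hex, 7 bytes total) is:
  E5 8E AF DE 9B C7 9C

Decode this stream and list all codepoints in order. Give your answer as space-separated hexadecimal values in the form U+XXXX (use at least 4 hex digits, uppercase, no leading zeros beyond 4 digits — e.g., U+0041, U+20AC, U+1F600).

Byte[0]=E5: 3-byte lead, need 2 cont bytes. acc=0x5
Byte[1]=8E: continuation. acc=(acc<<6)|0x0E=0x14E
Byte[2]=AF: continuation. acc=(acc<<6)|0x2F=0x53AF
Completed: cp=U+53AF (starts at byte 0)
Byte[3]=DE: 2-byte lead, need 1 cont bytes. acc=0x1E
Byte[4]=9B: continuation. acc=(acc<<6)|0x1B=0x79B
Completed: cp=U+079B (starts at byte 3)
Byte[5]=C7: 2-byte lead, need 1 cont bytes. acc=0x7
Byte[6]=9C: continuation. acc=(acc<<6)|0x1C=0x1DC
Completed: cp=U+01DC (starts at byte 5)

Answer: U+53AF U+079B U+01DC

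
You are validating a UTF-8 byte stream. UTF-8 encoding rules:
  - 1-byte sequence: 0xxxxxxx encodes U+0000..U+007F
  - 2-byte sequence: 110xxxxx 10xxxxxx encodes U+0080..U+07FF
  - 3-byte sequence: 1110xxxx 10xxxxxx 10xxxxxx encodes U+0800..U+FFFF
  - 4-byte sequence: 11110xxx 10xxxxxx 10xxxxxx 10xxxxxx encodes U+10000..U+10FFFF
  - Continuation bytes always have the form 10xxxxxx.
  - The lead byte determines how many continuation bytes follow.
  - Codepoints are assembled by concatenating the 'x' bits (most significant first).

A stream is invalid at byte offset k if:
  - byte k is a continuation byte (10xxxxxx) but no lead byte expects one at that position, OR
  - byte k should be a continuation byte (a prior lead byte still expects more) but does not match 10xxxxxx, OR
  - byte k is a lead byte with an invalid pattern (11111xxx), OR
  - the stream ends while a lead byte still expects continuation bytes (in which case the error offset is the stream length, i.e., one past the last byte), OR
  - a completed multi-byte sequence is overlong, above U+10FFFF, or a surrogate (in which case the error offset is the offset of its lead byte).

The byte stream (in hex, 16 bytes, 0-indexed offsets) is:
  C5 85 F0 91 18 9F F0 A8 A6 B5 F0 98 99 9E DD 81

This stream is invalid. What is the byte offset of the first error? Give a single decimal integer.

Byte[0]=C5: 2-byte lead, need 1 cont bytes. acc=0x5
Byte[1]=85: continuation. acc=(acc<<6)|0x05=0x145
Completed: cp=U+0145 (starts at byte 0)
Byte[2]=F0: 4-byte lead, need 3 cont bytes. acc=0x0
Byte[3]=91: continuation. acc=(acc<<6)|0x11=0x11
Byte[4]=18: expected 10xxxxxx continuation. INVALID

Answer: 4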